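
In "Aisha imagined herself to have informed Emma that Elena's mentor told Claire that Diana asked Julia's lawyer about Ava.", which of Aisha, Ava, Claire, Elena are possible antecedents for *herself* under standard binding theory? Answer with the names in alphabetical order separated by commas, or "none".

*herself* is a reflexive; Principle A requires it to be bound within its binding domain — the matrix clause.
— Aisha: subject of the matrix clause; c-commands the reflexive within its binding domain — allowed (Principle A).
— Ava: second object of the clause headed by 'asked'; does not c-command the reflexive — cannot bind it (Principle A).
— Claire: object of the clause headed by 'told'; does not c-command the reflexive — cannot bind it (Principle A).
— Elena: possessor inside the subject DP of the clause headed by 'told'; does not c-command the reflexive — cannot bind it (Principle A).

Aisha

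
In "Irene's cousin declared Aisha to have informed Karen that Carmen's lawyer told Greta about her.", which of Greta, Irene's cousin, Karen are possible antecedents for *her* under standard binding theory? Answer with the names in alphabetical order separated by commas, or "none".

Irene's cousin, Karen

*her* is a pronoun; Principle B requires it to be free in its binding domain — the clause headed by 'told'.
— Greta: object of the clause headed by 'told'; c-commands the pronoun within its binding domain — blocked (Principle B).
— Irene's cousin: subject of the matrix clause; c-commands the pronoun but lies outside its binding domain — allowed.
— Karen: object of the clause headed by 'informed'; c-commands the pronoun but lies outside its binding domain — allowed.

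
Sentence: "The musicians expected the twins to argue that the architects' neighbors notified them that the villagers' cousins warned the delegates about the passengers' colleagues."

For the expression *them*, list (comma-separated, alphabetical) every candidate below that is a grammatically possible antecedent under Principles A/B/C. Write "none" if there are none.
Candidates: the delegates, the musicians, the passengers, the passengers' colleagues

the musicians

*them* is a pronoun; Principle B requires it to be free in its binding domain — the clause headed by 'notified'.
— the delegates: object of the clause headed by 'warned'; is c-commanded by the pronoun; coreference would bind this R-expression — blocked (Principle C).
— the musicians: subject of the matrix clause; c-commands the pronoun but lies outside its binding domain — allowed.
— the passengers: possessor inside the second object DP of the clause headed by 'warned'; is c-commanded by the pronoun; coreference would bind this R-expression — blocked (Principle C).
— the passengers' colleagues: second object of the clause headed by 'warned'; is c-commanded by the pronoun; coreference would bind this R-expression — blocked (Principle C).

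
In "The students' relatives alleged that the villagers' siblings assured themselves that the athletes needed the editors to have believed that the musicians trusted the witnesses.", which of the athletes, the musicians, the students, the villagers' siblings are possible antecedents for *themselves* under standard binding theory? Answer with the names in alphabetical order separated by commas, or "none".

*themselves* is a reflexive; Principle A requires it to be bound within its binding domain — the clause headed by 'assured'.
— the athletes: subject of the clause headed by 'needed'; does not c-command the reflexive — cannot bind it (Principle A).
— the musicians: subject of the clause headed by 'trusted'; does not c-command the reflexive — cannot bind it (Principle A).
— the students: possessor inside the subject DP of the matrix clause; does not c-command the reflexive — cannot bind it (Principle A).
— the villagers' siblings: subject of the clause headed by 'assured'; c-commands the reflexive within its binding domain — allowed (Principle A).

the villagers' siblings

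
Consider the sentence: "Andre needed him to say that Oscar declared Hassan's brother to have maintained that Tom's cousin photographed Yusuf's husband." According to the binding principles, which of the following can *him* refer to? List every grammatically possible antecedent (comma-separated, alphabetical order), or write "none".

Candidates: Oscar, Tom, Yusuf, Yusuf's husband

*him* is a pronoun; Principle B requires it to be free in its binding domain — the matrix clause.
— Oscar: subject of the clause headed by 'declared'; is c-commanded by the pronoun; coreference would bind this R-expression — blocked (Principle C).
— Tom: possessor inside the subject DP of the clause headed by 'photographed'; is c-commanded by the pronoun; coreference would bind this R-expression — blocked (Principle C).
— Yusuf: possessor inside the object DP of the clause headed by 'photographed'; is c-commanded by the pronoun; coreference would bind this R-expression — blocked (Principle C).
— Yusuf's husband: object of the clause headed by 'photographed'; is c-commanded by the pronoun; coreference would bind this R-expression — blocked (Principle C).

none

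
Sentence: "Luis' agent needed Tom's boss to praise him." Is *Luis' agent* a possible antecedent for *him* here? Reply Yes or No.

*him* is a pronoun; Principle B requires it to be free in its binding domain — the clause headed by 'praise'.
— Luis' agent: subject of the matrix clause; c-commands the pronoun but lies outside its binding domain — allowed.

Yes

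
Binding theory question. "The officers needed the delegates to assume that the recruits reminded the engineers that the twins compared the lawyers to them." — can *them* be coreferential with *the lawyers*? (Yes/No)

*them* is a pronoun; Principle B requires it to be free in its binding domain — the clause headed by 'compared'.
— the lawyers: object of the clause headed by 'compared'; c-commands the pronoun within its binding domain — blocked (Principle B).

No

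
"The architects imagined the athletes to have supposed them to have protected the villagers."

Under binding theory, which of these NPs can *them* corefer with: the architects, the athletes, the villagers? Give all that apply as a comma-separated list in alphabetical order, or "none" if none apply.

the architects

*them* is a pronoun; Principle B requires it to be free in its binding domain — the clause headed by 'supposed'.
— the architects: subject of the matrix clause; c-commands the pronoun but lies outside its binding domain — allowed.
— the athletes: subject of the clause headed by 'supposed'; c-commands the pronoun within its binding domain — blocked (Principle B).
— the villagers: object of the clause headed by 'protected'; is c-commanded by the pronoun; coreference would bind this R-expression — blocked (Principle C).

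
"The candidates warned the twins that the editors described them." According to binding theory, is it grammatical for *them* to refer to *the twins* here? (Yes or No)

*the twins* is an R-expression; Principle C requires it to be free (not bound by any c-commanding expression).
— them: object of the clause headed by 'described'; the pronoun does not c-command the R-expression — coreference allowed.

Yes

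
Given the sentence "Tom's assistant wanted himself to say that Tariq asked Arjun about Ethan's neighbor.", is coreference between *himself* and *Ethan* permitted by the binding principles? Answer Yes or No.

No

*himself* is a reflexive; Principle A requires it to be bound within its binding domain — the matrix clause.
— Ethan: possessor inside the second object DP of the clause headed by 'asked'; does not c-command the reflexive — cannot bind it (Principle A).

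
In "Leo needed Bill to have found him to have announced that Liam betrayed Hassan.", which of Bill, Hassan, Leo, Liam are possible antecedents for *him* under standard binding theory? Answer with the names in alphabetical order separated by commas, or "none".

*him* is a pronoun; Principle B requires it to be free in its binding domain — the clause headed by 'found'.
— Bill: subject of the clause headed by 'found'; c-commands the pronoun within its binding domain — blocked (Principle B).
— Hassan: object of the clause headed by 'betrayed'; is c-commanded by the pronoun; coreference would bind this R-expression — blocked (Principle C).
— Leo: subject of the matrix clause; c-commands the pronoun but lies outside its binding domain — allowed.
— Liam: subject of the clause headed by 'betrayed'; is c-commanded by the pronoun; coreference would bind this R-expression — blocked (Principle C).

Leo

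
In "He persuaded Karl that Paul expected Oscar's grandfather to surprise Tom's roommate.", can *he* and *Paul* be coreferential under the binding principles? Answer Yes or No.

No

*Paul* is an R-expression; Principle C requires it to be free (not bound by any c-commanding expression).
— he: subject of the matrix clause; the pronoun c-commands the R-expression — coreference blocked (Principle C).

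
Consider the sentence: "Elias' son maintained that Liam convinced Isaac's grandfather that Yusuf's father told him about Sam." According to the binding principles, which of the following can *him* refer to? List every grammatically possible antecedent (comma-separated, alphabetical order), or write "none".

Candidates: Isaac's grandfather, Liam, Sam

Isaac's grandfather, Liam

*him* is a pronoun; Principle B requires it to be free in its binding domain — the clause headed by 'told'.
— Isaac's grandfather: object of the clause headed by 'convinced'; c-commands the pronoun but lies outside its binding domain — allowed.
— Liam: subject of the clause headed by 'convinced'; c-commands the pronoun but lies outside its binding domain — allowed.
— Sam: second object of the clause headed by 'told'; is c-commanded by the pronoun; coreference would bind this R-expression — blocked (Principle C).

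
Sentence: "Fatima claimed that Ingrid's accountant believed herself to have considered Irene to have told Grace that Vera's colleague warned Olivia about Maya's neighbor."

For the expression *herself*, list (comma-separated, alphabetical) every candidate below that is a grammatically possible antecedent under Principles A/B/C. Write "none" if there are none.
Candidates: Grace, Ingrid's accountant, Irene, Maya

*herself* is a reflexive; Principle A requires it to be bound within its binding domain — the clause headed by 'believed'.
— Grace: object of the clause headed by 'told'; does not c-command the reflexive — cannot bind it (Principle A).
— Ingrid's accountant: subject of the clause headed by 'believed'; c-commands the reflexive within its binding domain — allowed (Principle A).
— Irene: subject of the clause headed by 'told'; does not c-command the reflexive — cannot bind it (Principle A).
— Maya: possessor inside the second object DP of the clause headed by 'warned'; does not c-command the reflexive — cannot bind it (Principle A).

Ingrid's accountant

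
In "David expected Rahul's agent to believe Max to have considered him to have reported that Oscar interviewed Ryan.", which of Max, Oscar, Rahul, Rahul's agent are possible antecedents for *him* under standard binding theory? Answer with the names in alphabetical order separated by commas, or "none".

*him* is a pronoun; Principle B requires it to be free in its binding domain — the clause headed by 'considered'.
— Max: subject of the clause headed by 'considered'; c-commands the pronoun within its binding domain — blocked (Principle B).
— Oscar: subject of the clause headed by 'interviewed'; is c-commanded by the pronoun; coreference would bind this R-expression — blocked (Principle C).
— Rahul: possessor inside the subject DP of the clause headed by 'believe'; does not c-command the pronoun — Principle B does not apply; allowed.
— Rahul's agent: subject of the clause headed by 'believe'; c-commands the pronoun but lies outside its binding domain — allowed.

Rahul, Rahul's agent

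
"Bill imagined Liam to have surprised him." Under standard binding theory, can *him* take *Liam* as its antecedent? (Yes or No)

*him* is a pronoun; Principle B requires it to be free in its binding domain — the clause headed by 'surprised'.
— Liam: subject of the clause headed by 'surprised'; c-commands the pronoun within its binding domain — blocked (Principle B).

No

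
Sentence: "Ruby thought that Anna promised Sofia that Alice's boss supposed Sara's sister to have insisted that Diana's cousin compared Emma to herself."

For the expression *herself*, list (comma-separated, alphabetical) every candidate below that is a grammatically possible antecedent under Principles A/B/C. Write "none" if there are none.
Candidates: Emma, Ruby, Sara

Emma

*herself* is a reflexive; Principle A requires it to be bound within its binding domain — the clause headed by 'compared'.
— Emma: object of the clause headed by 'compared'; c-commands the reflexive within its binding domain — allowed (Principle A).
— Ruby: subject of the matrix clause; c-commands the reflexive but lies outside its binding domain — cannot bind it (Principle A).
— Sara: possessor inside the subject DP of the clause headed by 'insisted'; does not c-command the reflexive — cannot bind it (Principle A).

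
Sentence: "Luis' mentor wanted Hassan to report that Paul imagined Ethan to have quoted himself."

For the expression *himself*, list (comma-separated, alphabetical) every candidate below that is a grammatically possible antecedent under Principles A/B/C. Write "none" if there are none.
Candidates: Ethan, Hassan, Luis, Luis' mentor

Ethan

*himself* is a reflexive; Principle A requires it to be bound within its binding domain — the clause headed by 'quoted'.
— Ethan: subject of the clause headed by 'quoted'; c-commands the reflexive within its binding domain — allowed (Principle A).
— Hassan: subject of the clause headed by 'report'; c-commands the reflexive but lies outside its binding domain — cannot bind it (Principle A).
— Luis: possessor inside the subject DP of the matrix clause; does not c-command the reflexive — cannot bind it (Principle A).
— Luis' mentor: subject of the matrix clause; c-commands the reflexive but lies outside its binding domain — cannot bind it (Principle A).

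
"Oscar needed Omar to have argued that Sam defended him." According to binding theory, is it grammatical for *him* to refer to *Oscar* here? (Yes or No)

Yes

*Oscar* is an R-expression; Principle C requires it to be free (not bound by any c-commanding expression).
— him: object of the clause headed by 'defended'; the pronoun does not c-command the R-expression — coreference allowed.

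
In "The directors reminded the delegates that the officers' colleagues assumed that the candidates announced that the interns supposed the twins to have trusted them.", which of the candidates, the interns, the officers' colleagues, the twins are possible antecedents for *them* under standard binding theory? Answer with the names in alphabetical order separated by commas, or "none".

the candidates, the interns, the officers' colleagues

*them* is a pronoun; Principle B requires it to be free in its binding domain — the clause headed by 'trusted'.
— the candidates: subject of the clause headed by 'announced'; c-commands the pronoun but lies outside its binding domain — allowed.
— the interns: subject of the clause headed by 'supposed'; c-commands the pronoun but lies outside its binding domain — allowed.
— the officers' colleagues: subject of the clause headed by 'assumed'; c-commands the pronoun but lies outside its binding domain — allowed.
— the twins: subject of the clause headed by 'trusted'; c-commands the pronoun within its binding domain — blocked (Principle B).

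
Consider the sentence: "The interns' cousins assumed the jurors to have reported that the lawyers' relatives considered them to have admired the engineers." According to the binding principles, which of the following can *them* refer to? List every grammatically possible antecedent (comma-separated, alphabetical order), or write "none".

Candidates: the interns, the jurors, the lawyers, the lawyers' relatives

*them* is a pronoun; Principle B requires it to be free in its binding domain — the clause headed by 'considered'.
— the interns: possessor inside the subject DP of the matrix clause; does not c-command the pronoun — Principle B does not apply; allowed.
— the jurors: subject of the clause headed by 'reported'; c-commands the pronoun but lies outside its binding domain — allowed.
— the lawyers: possessor inside the subject DP of the clause headed by 'considered'; does not c-command the pronoun — Principle B does not apply; allowed.
— the lawyers' relatives: subject of the clause headed by 'considered'; c-commands the pronoun within its binding domain — blocked (Principle B).

the interns, the jurors, the lawyers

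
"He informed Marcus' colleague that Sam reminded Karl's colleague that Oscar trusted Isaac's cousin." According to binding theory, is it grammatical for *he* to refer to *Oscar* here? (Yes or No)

No

*Oscar* is an R-expression; Principle C requires it to be free (not bound by any c-commanding expression).
— he: subject of the matrix clause; the pronoun c-commands the R-expression — coreference blocked (Principle C).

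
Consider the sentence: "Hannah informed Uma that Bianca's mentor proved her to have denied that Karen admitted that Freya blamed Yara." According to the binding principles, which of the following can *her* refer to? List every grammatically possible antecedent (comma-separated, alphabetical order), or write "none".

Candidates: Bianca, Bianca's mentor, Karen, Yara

*her* is a pronoun; Principle B requires it to be free in its binding domain — the clause headed by 'proved'.
— Bianca: possessor inside the subject DP of the clause headed by 'proved'; does not c-command the pronoun — Principle B does not apply; allowed.
— Bianca's mentor: subject of the clause headed by 'proved'; c-commands the pronoun within its binding domain — blocked (Principle B).
— Karen: subject of the clause headed by 'admitted'; is c-commanded by the pronoun; coreference would bind this R-expression — blocked (Principle C).
— Yara: object of the clause headed by 'blamed'; is c-commanded by the pronoun; coreference would bind this R-expression — blocked (Principle C).

Bianca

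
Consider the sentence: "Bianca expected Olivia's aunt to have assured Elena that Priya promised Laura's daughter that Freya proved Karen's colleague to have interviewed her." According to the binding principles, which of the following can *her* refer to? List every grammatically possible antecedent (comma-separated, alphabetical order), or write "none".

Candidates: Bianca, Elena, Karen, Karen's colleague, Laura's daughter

Bianca, Elena, Karen, Laura's daughter

*her* is a pronoun; Principle B requires it to be free in its binding domain — the clause headed by 'interviewed'.
— Bianca: subject of the matrix clause; c-commands the pronoun but lies outside its binding domain — allowed.
— Elena: object of the clause headed by 'assured'; c-commands the pronoun but lies outside its binding domain — allowed.
— Karen: possessor inside the subject DP of the clause headed by 'interviewed'; does not c-command the pronoun — Principle B does not apply; allowed.
— Karen's colleague: subject of the clause headed by 'interviewed'; c-commands the pronoun within its binding domain — blocked (Principle B).
— Laura's daughter: object of the clause headed by 'promised'; c-commands the pronoun but lies outside its binding domain — allowed.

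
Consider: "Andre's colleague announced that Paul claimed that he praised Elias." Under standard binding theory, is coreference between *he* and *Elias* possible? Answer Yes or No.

*Elias* is an R-expression; Principle C requires it to be free (not bound by any c-commanding expression).
— he: subject of the clause headed by 'praised'; the pronoun c-commands the R-expression — coreference blocked (Principle C).

No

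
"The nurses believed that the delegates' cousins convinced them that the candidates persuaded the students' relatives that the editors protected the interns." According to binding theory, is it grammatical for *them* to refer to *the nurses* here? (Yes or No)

Yes

*the nurses* is an R-expression; Principle C requires it to be free (not bound by any c-commanding expression).
— them: object of the clause headed by 'convinced'; the pronoun does not c-command the R-expression — coreference allowed.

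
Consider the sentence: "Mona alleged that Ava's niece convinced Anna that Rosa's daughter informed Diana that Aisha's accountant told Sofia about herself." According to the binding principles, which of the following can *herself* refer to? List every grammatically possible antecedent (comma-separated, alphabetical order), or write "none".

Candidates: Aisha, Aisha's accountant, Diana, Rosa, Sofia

*herself* is a reflexive; Principle A requires it to be bound within its binding domain — the clause headed by 'told'.
— Aisha: possessor inside the subject DP of the clause headed by 'told'; does not c-command the reflexive — cannot bind it (Principle A).
— Aisha's accountant: subject of the clause headed by 'told'; c-commands the reflexive within its binding domain — allowed (Principle A).
— Diana: object of the clause headed by 'informed'; c-commands the reflexive but lies outside its binding domain — cannot bind it (Principle A).
— Rosa: possessor inside the subject DP of the clause headed by 'informed'; does not c-command the reflexive — cannot bind it (Principle A).
— Sofia: object of the clause headed by 'told'; c-commands the reflexive within its binding domain — allowed (Principle A).

Aisha's accountant, Sofia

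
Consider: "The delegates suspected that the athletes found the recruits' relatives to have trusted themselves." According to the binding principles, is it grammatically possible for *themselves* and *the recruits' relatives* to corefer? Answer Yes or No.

Yes

*themselves* is a reflexive; Principle A requires it to be bound within its binding domain — the clause headed by 'trusted'.
— the recruits' relatives: subject of the clause headed by 'trusted'; c-commands the reflexive within its binding domain — allowed (Principle A).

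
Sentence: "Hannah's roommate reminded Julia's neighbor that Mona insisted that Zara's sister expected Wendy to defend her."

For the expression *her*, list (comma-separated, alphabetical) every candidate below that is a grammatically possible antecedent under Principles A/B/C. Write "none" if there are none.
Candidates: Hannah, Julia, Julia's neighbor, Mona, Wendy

Hannah, Julia, Julia's neighbor, Mona

*her* is a pronoun; Principle B requires it to be free in its binding domain — the clause headed by 'defend'.
— Hannah: possessor inside the subject DP of the matrix clause; does not c-command the pronoun — Principle B does not apply; allowed.
— Julia: possessor inside the object DP of the matrix clause; does not c-command the pronoun — Principle B does not apply; allowed.
— Julia's neighbor: object of the matrix clause; c-commands the pronoun but lies outside its binding domain — allowed.
— Mona: subject of the clause headed by 'insisted'; c-commands the pronoun but lies outside its binding domain — allowed.
— Wendy: subject of the clause headed by 'defend'; c-commands the pronoun within its binding domain — blocked (Principle B).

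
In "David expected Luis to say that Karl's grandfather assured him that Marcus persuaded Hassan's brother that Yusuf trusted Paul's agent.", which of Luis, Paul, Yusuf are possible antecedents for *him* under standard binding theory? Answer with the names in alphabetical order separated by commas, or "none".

Luis

*him* is a pronoun; Principle B requires it to be free in its binding domain — the clause headed by 'assured'.
— Luis: subject of the clause headed by 'say'; c-commands the pronoun but lies outside its binding domain — allowed.
— Paul: possessor inside the object DP of the clause headed by 'trusted'; is c-commanded by the pronoun; coreference would bind this R-expression — blocked (Principle C).
— Yusuf: subject of the clause headed by 'trusted'; is c-commanded by the pronoun; coreference would bind this R-expression — blocked (Principle C).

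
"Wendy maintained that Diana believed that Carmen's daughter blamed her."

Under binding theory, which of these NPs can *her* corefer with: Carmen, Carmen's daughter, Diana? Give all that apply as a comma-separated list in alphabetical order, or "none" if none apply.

Carmen, Diana

*her* is a pronoun; Principle B requires it to be free in its binding domain — the clause headed by 'blamed'.
— Carmen: possessor inside the subject DP of the clause headed by 'blamed'; does not c-command the pronoun — Principle B does not apply; allowed.
— Carmen's daughter: subject of the clause headed by 'blamed'; c-commands the pronoun within its binding domain — blocked (Principle B).
— Diana: subject of the clause headed by 'believed'; c-commands the pronoun but lies outside its binding domain — allowed.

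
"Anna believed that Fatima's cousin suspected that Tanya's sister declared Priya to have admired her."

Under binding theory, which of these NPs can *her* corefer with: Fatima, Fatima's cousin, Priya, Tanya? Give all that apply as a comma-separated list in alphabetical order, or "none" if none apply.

*her* is a pronoun; Principle B requires it to be free in its binding domain — the clause headed by 'admired'.
— Fatima: possessor inside the subject DP of the clause headed by 'suspected'; does not c-command the pronoun — Principle B does not apply; allowed.
— Fatima's cousin: subject of the clause headed by 'suspected'; c-commands the pronoun but lies outside its binding domain — allowed.
— Priya: subject of the clause headed by 'admired'; c-commands the pronoun within its binding domain — blocked (Principle B).
— Tanya: possessor inside the subject DP of the clause headed by 'declared'; does not c-command the pronoun — Principle B does not apply; allowed.

Fatima, Fatima's cousin, Tanya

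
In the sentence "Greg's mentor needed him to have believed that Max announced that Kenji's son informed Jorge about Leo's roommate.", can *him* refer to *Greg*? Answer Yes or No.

Yes

*him* is a pronoun; Principle B requires it to be free in its binding domain — the matrix clause.
— Greg: possessor inside the subject DP of the matrix clause; does not c-command the pronoun — Principle B does not apply; allowed.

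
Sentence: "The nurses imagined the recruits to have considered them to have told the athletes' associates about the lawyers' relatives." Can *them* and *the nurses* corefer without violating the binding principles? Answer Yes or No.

*the nurses* is an R-expression; Principle C requires it to be free (not bound by any c-commanding expression).
— them: subject of the clause headed by 'told'; the pronoun does not c-command the R-expression — coreference allowed.

Yes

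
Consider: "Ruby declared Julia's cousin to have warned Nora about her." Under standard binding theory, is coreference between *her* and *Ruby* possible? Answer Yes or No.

Yes

*Ruby* is an R-expression; Principle C requires it to be free (not bound by any c-commanding expression).
— her: second object of the clause headed by 'warned'; the pronoun does not c-command the R-expression — coreference allowed.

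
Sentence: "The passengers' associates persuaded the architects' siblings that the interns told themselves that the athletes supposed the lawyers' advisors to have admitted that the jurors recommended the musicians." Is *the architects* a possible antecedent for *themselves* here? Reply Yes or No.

No

*themselves* is a reflexive; Principle A requires it to be bound within its binding domain — the clause headed by 'told'.
— the architects: possessor inside the object DP of the matrix clause; does not c-command the reflexive — cannot bind it (Principle A).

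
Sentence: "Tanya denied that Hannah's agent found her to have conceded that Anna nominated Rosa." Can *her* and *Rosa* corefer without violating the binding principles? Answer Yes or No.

*Rosa* is an R-expression; Principle C requires it to be free (not bound by any c-commanding expression).
— her: subject of the clause headed by 'conceded'; the pronoun c-commands the R-expression — coreference blocked (Principle C).

No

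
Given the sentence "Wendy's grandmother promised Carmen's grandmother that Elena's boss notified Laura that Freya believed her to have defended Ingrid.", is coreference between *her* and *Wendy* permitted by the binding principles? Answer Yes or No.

Yes

*her* is a pronoun; Principle B requires it to be free in its binding domain — the clause headed by 'believed'.
— Wendy: possessor inside the subject DP of the matrix clause; does not c-command the pronoun — Principle B does not apply; allowed.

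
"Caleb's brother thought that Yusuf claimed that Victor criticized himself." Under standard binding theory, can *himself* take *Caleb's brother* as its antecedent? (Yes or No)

*himself* is a reflexive; Principle A requires it to be bound within its binding domain — the clause headed by 'criticized'.
— Caleb's brother: subject of the matrix clause; c-commands the reflexive but lies outside its binding domain — cannot bind it (Principle A).

No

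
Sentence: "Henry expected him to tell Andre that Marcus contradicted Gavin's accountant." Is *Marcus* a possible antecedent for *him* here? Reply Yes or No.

*him* is a pronoun; Principle B requires it to be free in its binding domain — the matrix clause.
— Marcus: subject of the clause headed by 'contradicted'; is c-commanded by the pronoun; coreference would bind this R-expression — blocked (Principle C).

No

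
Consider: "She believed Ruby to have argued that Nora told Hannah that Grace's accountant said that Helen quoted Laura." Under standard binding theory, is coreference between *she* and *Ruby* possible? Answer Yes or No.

*Ruby* is an R-expression; Principle C requires it to be free (not bound by any c-commanding expression).
— she: subject of the matrix clause; the pronoun c-commands the R-expression — coreference blocked (Principle C).

No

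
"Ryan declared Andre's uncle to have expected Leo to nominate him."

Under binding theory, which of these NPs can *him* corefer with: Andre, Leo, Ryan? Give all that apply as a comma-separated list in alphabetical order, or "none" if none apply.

Andre, Ryan

*him* is a pronoun; Principle B requires it to be free in its binding domain — the clause headed by 'nominate'.
— Andre: possessor inside the subject DP of the clause headed by 'expected'; does not c-command the pronoun — Principle B does not apply; allowed.
— Leo: subject of the clause headed by 'nominate'; c-commands the pronoun within its binding domain — blocked (Principle B).
— Ryan: subject of the matrix clause; c-commands the pronoun but lies outside its binding domain — allowed.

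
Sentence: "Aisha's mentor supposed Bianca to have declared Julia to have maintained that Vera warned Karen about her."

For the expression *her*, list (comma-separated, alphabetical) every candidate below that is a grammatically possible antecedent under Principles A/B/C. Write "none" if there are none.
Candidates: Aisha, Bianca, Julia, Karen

*her* is a pronoun; Principle B requires it to be free in its binding domain — the clause headed by 'warned'.
— Aisha: possessor inside the subject DP of the matrix clause; does not c-command the pronoun — Principle B does not apply; allowed.
— Bianca: subject of the clause headed by 'declared'; c-commands the pronoun but lies outside its binding domain — allowed.
— Julia: subject of the clause headed by 'maintained'; c-commands the pronoun but lies outside its binding domain — allowed.
— Karen: object of the clause headed by 'warned'; c-commands the pronoun within its binding domain — blocked (Principle B).

Aisha, Bianca, Julia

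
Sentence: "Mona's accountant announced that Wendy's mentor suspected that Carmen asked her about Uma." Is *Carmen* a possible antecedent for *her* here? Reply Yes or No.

No

*her* is a pronoun; Principle B requires it to be free in its binding domain — the clause headed by 'asked'.
— Carmen: subject of the clause headed by 'asked'; c-commands the pronoun within its binding domain — blocked (Principle B).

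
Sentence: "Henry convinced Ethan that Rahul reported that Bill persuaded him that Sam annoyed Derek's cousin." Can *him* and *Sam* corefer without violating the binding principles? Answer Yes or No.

No

*Sam* is an R-expression; Principle C requires it to be free (not bound by any c-commanding expression).
— him: object of the clause headed by 'persuaded'; the pronoun c-commands the R-expression — coreference blocked (Principle C).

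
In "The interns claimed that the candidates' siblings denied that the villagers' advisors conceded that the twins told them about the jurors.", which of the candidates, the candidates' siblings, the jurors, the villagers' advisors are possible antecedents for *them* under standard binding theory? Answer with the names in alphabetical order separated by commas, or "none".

*them* is a pronoun; Principle B requires it to be free in its binding domain — the clause headed by 'told'.
— the candidates: possessor inside the subject DP of the clause headed by 'denied'; does not c-command the pronoun — Principle B does not apply; allowed.
— the candidates' siblings: subject of the clause headed by 'denied'; c-commands the pronoun but lies outside its binding domain — allowed.
— the jurors: second object of the clause headed by 'told'; is c-commanded by the pronoun; coreference would bind this R-expression — blocked (Principle C).
— the villagers' advisors: subject of the clause headed by 'conceded'; c-commands the pronoun but lies outside its binding domain — allowed.

the candidates, the candidates' siblings, the villagers' advisors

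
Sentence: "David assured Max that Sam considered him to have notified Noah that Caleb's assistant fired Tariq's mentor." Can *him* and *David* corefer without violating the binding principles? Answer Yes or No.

*David* is an R-expression; Principle C requires it to be free (not bound by any c-commanding expression).
— him: subject of the clause headed by 'notified'; the pronoun does not c-command the R-expression — coreference allowed.

Yes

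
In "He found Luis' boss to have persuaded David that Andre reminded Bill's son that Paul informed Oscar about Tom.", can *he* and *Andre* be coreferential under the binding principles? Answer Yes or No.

*Andre* is an R-expression; Principle C requires it to be free (not bound by any c-commanding expression).
— he: subject of the matrix clause; the pronoun c-commands the R-expression — coreference blocked (Principle C).

No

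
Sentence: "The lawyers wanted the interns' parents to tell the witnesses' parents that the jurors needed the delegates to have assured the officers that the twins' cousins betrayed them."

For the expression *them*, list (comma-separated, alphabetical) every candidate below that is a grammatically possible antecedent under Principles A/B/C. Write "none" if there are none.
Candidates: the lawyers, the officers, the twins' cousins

the lawyers, the officers

*them* is a pronoun; Principle B requires it to be free in its binding domain — the clause headed by 'betrayed'.
— the lawyers: subject of the matrix clause; c-commands the pronoun but lies outside its binding domain — allowed.
— the officers: object of the clause headed by 'assured'; c-commands the pronoun but lies outside its binding domain — allowed.
— the twins' cousins: subject of the clause headed by 'betrayed'; c-commands the pronoun within its binding domain — blocked (Principle B).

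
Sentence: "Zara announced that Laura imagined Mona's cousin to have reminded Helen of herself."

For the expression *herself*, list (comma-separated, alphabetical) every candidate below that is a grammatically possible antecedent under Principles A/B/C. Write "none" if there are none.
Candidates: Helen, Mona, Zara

*herself* is a reflexive; Principle A requires it to be bound within its binding domain — the clause headed by 'reminded'.
— Helen: object of the clause headed by 'reminded'; c-commands the reflexive within its binding domain — allowed (Principle A).
— Mona: possessor inside the subject DP of the clause headed by 'reminded'; does not c-command the reflexive — cannot bind it (Principle A).
— Zara: subject of the matrix clause; c-commands the reflexive but lies outside its binding domain — cannot bind it (Principle A).

Helen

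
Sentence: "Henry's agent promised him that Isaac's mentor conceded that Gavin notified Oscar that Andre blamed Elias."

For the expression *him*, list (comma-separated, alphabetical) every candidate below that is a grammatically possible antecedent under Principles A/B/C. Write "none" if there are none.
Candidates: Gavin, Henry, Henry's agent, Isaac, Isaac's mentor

*him* is a pronoun; Principle B requires it to be free in its binding domain — the matrix clause.
— Gavin: subject of the clause headed by 'notified'; is c-commanded by the pronoun; coreference would bind this R-expression — blocked (Principle C).
— Henry: possessor inside the subject DP of the matrix clause; does not c-command the pronoun — Principle B does not apply; allowed.
— Henry's agent: subject of the matrix clause; c-commands the pronoun within its binding domain — blocked (Principle B).
— Isaac: possessor inside the subject DP of the clause headed by 'conceded'; is c-commanded by the pronoun; coreference would bind this R-expression — blocked (Principle C).
— Isaac's mentor: subject of the clause headed by 'conceded'; is c-commanded by the pronoun; coreference would bind this R-expression — blocked (Principle C).

Henry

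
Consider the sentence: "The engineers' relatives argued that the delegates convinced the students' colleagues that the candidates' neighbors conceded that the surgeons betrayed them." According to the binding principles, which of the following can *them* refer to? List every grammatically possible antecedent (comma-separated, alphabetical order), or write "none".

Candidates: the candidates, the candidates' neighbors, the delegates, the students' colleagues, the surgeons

the candidates, the candidates' neighbors, the delegates, the students' colleagues

*them* is a pronoun; Principle B requires it to be free in its binding domain — the clause headed by 'betrayed'.
— the candidates: possessor inside the subject DP of the clause headed by 'conceded'; does not c-command the pronoun — Principle B does not apply; allowed.
— the candidates' neighbors: subject of the clause headed by 'conceded'; c-commands the pronoun but lies outside its binding domain — allowed.
— the delegates: subject of the clause headed by 'convinced'; c-commands the pronoun but lies outside its binding domain — allowed.
— the students' colleagues: object of the clause headed by 'convinced'; c-commands the pronoun but lies outside its binding domain — allowed.
— the surgeons: subject of the clause headed by 'betrayed'; c-commands the pronoun within its binding domain — blocked (Principle B).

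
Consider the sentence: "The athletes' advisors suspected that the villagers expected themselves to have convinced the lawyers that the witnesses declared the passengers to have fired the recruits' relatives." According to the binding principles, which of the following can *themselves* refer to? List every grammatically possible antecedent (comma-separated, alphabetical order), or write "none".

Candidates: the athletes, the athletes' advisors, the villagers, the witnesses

the villagers

*themselves* is a reflexive; Principle A requires it to be bound within its binding domain — the clause headed by 'expected'.
— the athletes: possessor inside the subject DP of the matrix clause; does not c-command the reflexive — cannot bind it (Principle A).
— the athletes' advisors: subject of the matrix clause; c-commands the reflexive but lies outside its binding domain — cannot bind it (Principle A).
— the villagers: subject of the clause headed by 'expected'; c-commands the reflexive within its binding domain — allowed (Principle A).
— the witnesses: subject of the clause headed by 'declared'; does not c-command the reflexive — cannot bind it (Principle A).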